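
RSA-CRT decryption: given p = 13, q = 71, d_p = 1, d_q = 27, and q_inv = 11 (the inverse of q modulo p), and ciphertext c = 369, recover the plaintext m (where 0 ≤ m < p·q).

m₁ = c^(d_p) mod p: c ≡ 5 (mod 13), and 5^1 mod 13 = 5.
m₂ = c^(d_q) mod q: c ≡ 14 (mod 71), and 14^27 mod 71 = 17.
h = q_inv·(m₁ − m₂) mod p = 11·(5 − 17) mod 13 = 11.
m = m₂ + h·q = 17 + 11·71 = 798.

798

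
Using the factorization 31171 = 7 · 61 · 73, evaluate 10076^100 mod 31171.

Mod 7: 10076 ≡ 3; by Fermat, exponent reduces to 100 mod 6 = 4; 3^4 ≡ 4 (mod 7).
Mod 61: 10076 ≡ 11; by Fermat, exponent reduces to 100 mod 60 = 40; 11^40 ≡ 1 (mod 61).
Mod 73: 10076 ≡ 2; by Fermat, exponent reduces to 100 mod 72 = 28; 2^28 ≡ 2 (mod 73).
Combine by CRT: x ≡ 4 (mod 7), x ≡ 1 (mod 61), x ≡ 2 (mod 73) ⇒ x ≡ 4820 (mod 31171).

4820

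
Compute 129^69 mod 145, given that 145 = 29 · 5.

Mod 29: 129 ≡ 13; by Fermat, exponent reduces to 69 mod 28 = 13; 13^13 ≡ 9 (mod 29).
Mod 5: 129 ≡ 4; by Fermat, exponent reduces to 69 mod 4 = 1; 4^1 ≡ 4 (mod 5).
Combine by CRT: x ≡ 9 (mod 29), x ≡ 4 (mod 5) ⇒ x ≡ 9 (mod 145).

9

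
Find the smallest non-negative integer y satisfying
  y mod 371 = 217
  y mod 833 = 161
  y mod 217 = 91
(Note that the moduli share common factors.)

414995

gcd(371, 833) = 7 and 7 | (161 − 217), so the pair is consistent; merging gives y ≡ 17654 (mod 44149), where 44149 = lcm(371, 833).
gcd(44149, 217) = 7 and 7 | (91 − 17654), so the pair is consistent; merging gives y ≡ 414995 (mod 1368619), where 1368619 = lcm(44149, 217).
The solution is unique modulo lcm(371, 833, 217) = 1368619.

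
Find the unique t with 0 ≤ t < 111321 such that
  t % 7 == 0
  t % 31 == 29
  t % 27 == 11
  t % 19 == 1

29603

From t ≡ 0 (mod 7) write t = 0 + 7s. Substituting into t ≡ 29 (mod 31) gives 7s ≡ 29 (mod 31), and since 7⁻¹ ≡ 9 (mod 31), s ≡ 13. Hence t ≡ 0 + 7·13 = 91 (mod 217).
From t ≡ 91 (mod 217) write t = 91 + 217s. Substituting into t ≡ 11 (mod 27) gives 217s ≡ 1 (mod 27), and since 1⁻¹ ≡ 1 (mod 27), s ≡ 1. Hence t ≡ 91 + 217·1 = 308 (mod 5859).
From t ≡ 308 (mod 5859) write t = 308 + 5859s. Substituting into t ≡ 1 (mod 19) gives 5859s ≡ 16 (mod 19), and since 7⁻¹ ≡ 11 (mod 19), s ≡ 5. Hence t ≡ 308 + 5859·5 = 29603 (mod 111321).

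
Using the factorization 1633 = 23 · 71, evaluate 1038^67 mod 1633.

Mod 23: 1038 ≡ 3; by Fermat, exponent reduces to 67 mod 22 = 1; 3^1 ≡ 3 (mod 23).
Mod 71: 1038 ≡ 44; 44^67 ≡ 31 (mod 71).
Combine by CRT: x ≡ 3 (mod 23), x ≡ 31 (mod 71) ⇒ x ≡ 670 (mod 1633).

670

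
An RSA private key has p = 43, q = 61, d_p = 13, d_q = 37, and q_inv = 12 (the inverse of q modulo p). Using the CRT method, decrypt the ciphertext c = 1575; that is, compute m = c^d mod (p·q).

782

m₁ = c^(d_p) mod p: c ≡ 27 (mod 43), and 27^13 mod 43 = 8.
m₂ = c^(d_q) mod q: c ≡ 50 (mod 61), and 50^37 mod 61 = 50.
h = q_inv·(m₁ − m₂) mod p = 12·(8 − 50) mod 43 = 12.
m = m₂ + h·q = 50 + 12·61 = 782.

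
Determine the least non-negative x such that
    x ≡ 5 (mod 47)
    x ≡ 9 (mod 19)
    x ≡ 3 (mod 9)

5880

Combine the congruences pairwise.
From x ≡ 5 (mod 47) write x = 5 + 47t. Substituting into x ≡ 9 (mod 19) gives 47t ≡ 4 (mod 19), and since 9⁻¹ ≡ 17 (mod 19), t ≡ 11. Hence x ≡ 5 + 47·11 = 522 (mod 893).
From x ≡ 522 (mod 893) write x = 522 + 893t. Substituting into x ≡ 3 (mod 9) gives 893t ≡ 3 (mod 9), and since 2⁻¹ ≡ 5 (mod 9), t ≡ 6. Hence x ≡ 522 + 893·6 = 5880 (mod 8037).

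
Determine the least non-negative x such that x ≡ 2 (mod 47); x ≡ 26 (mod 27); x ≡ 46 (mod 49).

The moduli are pairwise coprime; N = 47·27·49 = 62181.
N/47 = 1323; 1323 ≡ 7 (mod 47); 7·27 ≡ 1, so inverse 27.
N/27 = 2303; 2303 ≡ 8 (mod 27); 8·17 ≡ 1, so inverse 17.
N/49 = 1269; 1269 ≡ 44 (mod 49); 44·39 ≡ 1, so inverse 39.
x ≡ 2·1323·27 + 26·2303·17 + 46·1269·39 = 3365954.
3365954 mod 62181 = 8180.

8180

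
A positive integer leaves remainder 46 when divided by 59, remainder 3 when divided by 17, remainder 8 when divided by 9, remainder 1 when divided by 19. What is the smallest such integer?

140525

From m ≡ 46 (mod 59) write m = 46 + 59t. Substituting into m ≡ 3 (mod 17) gives 59t ≡ 8 (mod 17), and since 8⁻¹ ≡ 15 (mod 17), t ≡ 1. Hence m ≡ 46 + 59·1 = 105 (mod 1003).
From m ≡ 105 (mod 1003) write m = 105 + 1003t. Substituting into m ≡ 8 (mod 9) gives 1003t ≡ 2 (mod 9), and since 4⁻¹ ≡ 7 (mod 9), t ≡ 5. Hence m ≡ 105 + 1003·5 = 5120 (mod 9027).
From m ≡ 5120 (mod 9027) write m = 5120 + 9027t. Substituting into m ≡ 1 (mod 19) gives 9027t ≡ 11 (mod 19), and since 2⁻¹ ≡ 10 (mod 19), t ≡ 15. Hence m ≡ 5120 + 9027·15 = 140525 (mod 171513).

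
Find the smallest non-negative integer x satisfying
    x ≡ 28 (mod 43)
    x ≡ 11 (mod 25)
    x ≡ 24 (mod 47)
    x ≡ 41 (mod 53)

The moduli are pairwise coprime; N = 43·25·47·53 = 2677825.
N/43 = 62275; 62275 ≡ 11 (mod 43); 11·4 ≡ 1, so inverse 4.
N/25 = 107113; 107113 ≡ 13 (mod 25); 13·2 ≡ 1, so inverse 2.
N/47 = 56975; 56975 ≡ 11 (mod 47); 11·30 ≡ 1, so inverse 30.
N/53 = 50525; 50525 ≡ 16 (mod 53); 16·10 ≡ 1, so inverse 10.
x ≡ 28·62275·4 + 11·107113·2 + 24·56975·30 + 41·50525·10 = 71068536.
71068536 mod 2677825 = 1445086.

1445086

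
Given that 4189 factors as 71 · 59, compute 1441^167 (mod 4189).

Mod 71: 1441 ≡ 21; by Fermat, exponent reduces to 167 mod 70 = 27; 21^27 ≡ 35 (mod 71).
Mod 59: 1441 ≡ 25; by Fermat, exponent reduces to 167 mod 58 = 51; 25^51 ≡ 51 (mod 59).
Combine by CRT: x ≡ 35 (mod 71), x ≡ 51 (mod 59) ⇒ x ≡ 1526 (mod 4189).

1526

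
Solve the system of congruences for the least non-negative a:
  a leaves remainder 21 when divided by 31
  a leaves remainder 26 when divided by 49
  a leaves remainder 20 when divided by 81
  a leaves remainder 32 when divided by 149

Combine the congruences pairwise.
From a ≡ 21 (mod 31) write a = 21 + 31t. Substituting into a ≡ 26 (mod 49) gives 31t ≡ 5 (mod 49), and since 31⁻¹ ≡ 19 (mod 49), t ≡ 46. Hence a ≡ 21 + 31·46 = 1447 (mod 1519).
From a ≡ 1447 (mod 1519) write a = 1447 + 1519t. Substituting into a ≡ 20 (mod 81) gives 1519t ≡ 31 (mod 81), and since 61⁻¹ ≡ 4 (mod 81), t ≡ 43. Hence a ≡ 1447 + 1519·43 = 66764 (mod 123039).
From a ≡ 66764 (mod 123039) write a = 66764 + 123039t. Substituting into a ≡ 32 (mod 149) gives 123039t ≡ 20 (mod 149), and since 114⁻¹ ≡ 17 (mod 149), t ≡ 42. Hence a ≡ 66764 + 123039·42 = 5234402 (mod 18332811).

5234402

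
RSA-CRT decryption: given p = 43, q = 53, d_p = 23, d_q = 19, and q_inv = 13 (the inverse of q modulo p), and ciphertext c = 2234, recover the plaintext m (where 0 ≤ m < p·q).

m₁ = c^(d_p) mod p: c ≡ 41 (mod 43), and 41^23 mod 43 = 4.
m₂ = c^(d_q) mod q: c ≡ 8 (mod 53), and 8^19 mod 53 = 32.
h = q_inv·(m₁ − m₂) mod p = 13·(4 − 32) mod 43 = 23.
m = m₂ + h·q = 32 + 23·53 = 1251.

1251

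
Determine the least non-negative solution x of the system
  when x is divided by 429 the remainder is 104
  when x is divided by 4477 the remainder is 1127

27989

gcd(429, 4477) = 11 and 11 | (1127 − 104), so the pair is consistent; merging gives x ≡ 27989 (mod 174603), where 174603 = lcm(429, 4477).
The solution is unique modulo lcm(429, 4477) = 174603.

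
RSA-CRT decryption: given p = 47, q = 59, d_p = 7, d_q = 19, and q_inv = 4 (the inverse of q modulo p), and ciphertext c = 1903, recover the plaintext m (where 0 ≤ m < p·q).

m₁ = c^(d_p) mod p: c ≡ 23 (mod 47), and 23^7 mod 47 = 29.
m₂ = c^(d_q) mod q: c ≡ 15 (mod 59), and 15^19 mod 59 = 28.
h = q_inv·(m₁ − m₂) mod p = 4·(29 − 28) mod 47 = 4.
m = m₂ + h·q = 28 + 4·59 = 264.

264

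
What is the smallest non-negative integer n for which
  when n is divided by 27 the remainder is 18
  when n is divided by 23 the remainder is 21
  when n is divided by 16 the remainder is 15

2367

Combine the congruences pairwise.
From n ≡ 18 (mod 27) write n = 18 + 27t. Substituting into n ≡ 21 (mod 23) gives 27t ≡ 3 (mod 23), and since 4⁻¹ ≡ 6 (mod 23), t ≡ 18. Hence n ≡ 18 + 27·18 = 504 (mod 621).
From n ≡ 504 (mod 621) write n = 504 + 621t. Substituting into n ≡ 15 (mod 16) gives 621t ≡ 7 (mod 16), and since 13⁻¹ ≡ 5 (mod 16), t ≡ 3. Hence n ≡ 504 + 621·3 = 2367 (mod 9936).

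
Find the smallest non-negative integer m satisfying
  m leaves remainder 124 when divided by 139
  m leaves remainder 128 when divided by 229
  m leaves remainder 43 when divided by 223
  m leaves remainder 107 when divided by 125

From m ≡ 124 (mod 139) write m = 124 + 139t. Substituting into m ≡ 128 (mod 229) gives 139t ≡ 4 (mod 229), and since 139⁻¹ ≡ 201 (mod 229), t ≡ 117. Hence m ≡ 124 + 139·117 = 16387 (mod 31831).
From m ≡ 16387 (mod 31831) write m = 16387 + 31831t. Substituting into m ≡ 43 (mod 223) gives 31831t ≡ 158 (mod 223), and since 165⁻¹ ≡ 173 (mod 223), t ≡ 128. Hence m ≡ 16387 + 31831·128 = 4090755 (mod 7098313).
From m ≡ 4090755 (mod 7098313) write m = 4090755 + 7098313t. Substituting into m ≡ 107 (mod 125) gives 7098313t ≡ 102 (mod 125), and since 63⁻¹ ≡ 2 (mod 125), t ≡ 79. Hence m ≡ 4090755 + 7098313·79 = 564857482 (mod 887289125).

564857482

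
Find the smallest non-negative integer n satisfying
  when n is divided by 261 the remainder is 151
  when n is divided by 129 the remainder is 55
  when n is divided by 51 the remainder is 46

Combine the congruences pairwise.
gcd(261, 129) = 3 and 3 | (55 − 151), so the pair is consistent; merging gives n ≡ 3022 (mod 11223), where 11223 = lcm(261, 129).
gcd(11223, 51) = 3 and 3 | (46 − 3022), so the pair is consistent; merging gives n ≡ 126475 (mod 190791), where 190791 = lcm(11223, 51).
The solution is unique modulo lcm(261, 129, 51) = 190791.

126475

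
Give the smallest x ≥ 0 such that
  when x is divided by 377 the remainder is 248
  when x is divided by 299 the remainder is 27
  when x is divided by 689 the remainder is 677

Combine the congruences pairwise.
gcd(377, 299) = 13 and 13 | (27 − 248), so the pair is consistent; merging gives x ≡ 625 (mod 8671), where 8671 = lcm(377, 299).
gcd(8671, 689) = 13 and 13 | (677 − 625), so the pair is consistent; merging gives x ≡ 416833 (mod 459563), where 459563 = lcm(8671, 689).
The solution is unique modulo lcm(377, 299, 689) = 459563.

416833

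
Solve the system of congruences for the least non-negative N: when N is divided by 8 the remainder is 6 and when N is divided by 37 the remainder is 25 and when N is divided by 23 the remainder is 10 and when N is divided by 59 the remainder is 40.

272974

The moduli are pairwise coprime; M = 8·37·23·59 = 401672.
M/8 = 50209; 50209 ≡ 1 (mod 8), inverse 1.
M/37 = 10856; 10856 ≡ 15 (mod 37); 15·5 ≡ 1, so inverse 5.
M/23 = 17464; 17464 ≡ 7 (mod 23); 7·10 ≡ 1, so inverse 10.
M/59 = 6808; 6808 ≡ 23 (mod 59); 23·18 ≡ 1, so inverse 18.
N ≡ 6·50209·1 + 25·10856·5 + 10·17464·10 + 40·6808·18 = 8306414.
8306414 mod 401672 = 272974.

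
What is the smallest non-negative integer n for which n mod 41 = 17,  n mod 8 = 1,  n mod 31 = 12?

The moduli are pairwise coprime; M = 41·8·31 = 10168.
M/41 = 248; 248 ≡ 2 (mod 41); 2·21 ≡ 1, so inverse 21.
M/8 = 1271; 1271 ≡ 7 (mod 8); 7·7 ≡ 1, so inverse 7.
M/31 = 328; 328 ≡ 18 (mod 31); 18·19 ≡ 1, so inverse 19.
n ≡ 17·248·21 + 1·1271·7 + 12·328·19 = 172217.
172217 mod 10168 = 9529.

9529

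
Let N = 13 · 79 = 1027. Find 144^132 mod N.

196

Mod 13: 144 ≡ 1; since 12 | 132, by Fermat 1^132 ≡ 1 (mod 13).
Mod 79: 144 ≡ 65; by Fermat, exponent reduces to 132 mod 78 = 54; 65^54 ≡ 38 (mod 79).
Combine by CRT: x ≡ 1 (mod 13), x ≡ 38 (mod 79) ⇒ x ≡ 196 (mod 1027).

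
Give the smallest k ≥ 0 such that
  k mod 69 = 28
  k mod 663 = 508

3823

gcd(69, 663) = 3 and 3 | (508 − 28), so the pair is consistent; merging gives k ≡ 3823 (mod 15249), where 15249 = lcm(69, 663).
The solution is unique modulo lcm(69, 663) = 15249.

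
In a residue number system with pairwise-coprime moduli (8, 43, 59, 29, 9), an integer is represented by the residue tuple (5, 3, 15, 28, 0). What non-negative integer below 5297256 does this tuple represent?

The moduli are pairwise coprime; N = 8·43·59·29·9 = 5297256.
N/8 = 662157; 662157 ≡ 5 (mod 8); 5·5 ≡ 1, so inverse 5.
N/43 = 123192; 123192 ≡ 40 (mod 43); 40·14 ≡ 1, so inverse 14.
N/59 = 89784; 89784 ≡ 45 (mod 59); 45·21 ≡ 1, so inverse 21.
N/29 = 182664; 182664 ≡ 22 (mod 29); 22·4 ≡ 1, so inverse 4.
N/9 = 588584; 588584 ≡ 2 (mod 9); 2·5 ≡ 1, so inverse 5.
x ≡ 5·662157·5 + 3·123192·14 + 15·89784·21 + 28·182664·4 + 0·588584·5 = 70468317.
70468317 mod 5297256 = 1603989.

1603989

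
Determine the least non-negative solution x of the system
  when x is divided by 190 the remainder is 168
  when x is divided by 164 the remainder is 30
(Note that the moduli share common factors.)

gcd(190, 164) = 2 and 2 | (30 − 168), so the pair is consistent; merging gives x ≡ 358 (mod 15580), where 15580 = lcm(190, 164).
The solution is unique modulo lcm(190, 164) = 15580.

358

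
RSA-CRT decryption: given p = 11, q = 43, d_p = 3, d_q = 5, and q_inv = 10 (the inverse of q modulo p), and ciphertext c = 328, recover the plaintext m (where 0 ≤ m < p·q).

m₁ = c^(d_p) mod p: c ≡ 9 (mod 11), and 9^3 mod 11 = 3.
m₂ = c^(d_q) mod q: c ≡ 27 (mod 43), and 27^5 mod 43 = 22.
h = q_inv·(m₁ − m₂) mod p = 10·(3 − 22) mod 11 = 8.
m = m₂ + h·q = 22 + 8·43 = 366.

366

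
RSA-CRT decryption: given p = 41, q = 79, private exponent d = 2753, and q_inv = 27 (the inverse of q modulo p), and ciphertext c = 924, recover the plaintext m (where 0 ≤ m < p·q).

2393

d_p = d mod (p−1) = 2753 mod 40 = 33; d_q = d mod (q−1) = 23.
m₁ = c^(d_p) mod p: c ≡ 22 (mod 41), and 22^33 mod 41 = 15.
m₂ = c^(d_q) mod q: c ≡ 55 (mod 79), and 55^23 mod 79 = 23.
h = q_inv·(m₁ − m₂) mod p = 27·(15 − 23) mod 41 = 30.
m = m₂ + h·q = 23 + 30·79 = 2393.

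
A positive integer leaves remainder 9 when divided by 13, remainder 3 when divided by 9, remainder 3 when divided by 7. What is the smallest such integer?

633

The moduli are pairwise coprime; M = 13·9·7 = 819.
M/13 = 63; 63 ≡ 11 (mod 13); 11·6 ≡ 1, so inverse 6.
M/9 = 91; 91 ≡ 1 (mod 9), inverse 1.
M/7 = 117; 117 ≡ 5 (mod 7); 5·3 ≡ 1, so inverse 3.
n ≡ 9·63·6 + 3·91·1 + 3·117·3 = 4728.
4728 mod 819 = 633.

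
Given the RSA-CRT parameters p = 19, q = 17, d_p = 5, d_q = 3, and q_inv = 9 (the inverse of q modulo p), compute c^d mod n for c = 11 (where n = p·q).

m₁ = c^(d_p) mod p: c ≡ 11 (mod 19), and 11^5 mod 19 = 7.
m₂ = c^(d_q) mod q: c ≡ 11 (mod 17), and 11^3 mod 17 = 5.
h = q_inv·(m₁ − m₂) mod p = 9·(7 − 5) mod 19 = 18.
m = m₂ + h·q = 5 + 18·17 = 311.

311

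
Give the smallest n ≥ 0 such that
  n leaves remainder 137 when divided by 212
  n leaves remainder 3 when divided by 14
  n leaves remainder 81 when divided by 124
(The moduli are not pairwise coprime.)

27485

gcd(212, 14) = 2 and 2 | (3 − 137), so the pair is consistent; merging gives n ≡ 773 (mod 1484), where 1484 = lcm(212, 14).
gcd(1484, 124) = 4 and 4 | (81 − 773), so the pair is consistent; merging gives n ≡ 27485 (mod 46004), where 46004 = lcm(1484, 124).
The solution is unique modulo lcm(212, 14, 124) = 46004.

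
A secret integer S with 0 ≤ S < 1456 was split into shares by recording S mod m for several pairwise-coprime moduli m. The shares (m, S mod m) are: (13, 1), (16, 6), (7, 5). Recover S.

950

The moduli are pairwise coprime; N = 13·16·7 = 1456.
N/13 = 112; 112 ≡ 8 (mod 13); 8·5 ≡ 1, so inverse 5.
N/16 = 91; 91 ≡ 11 (mod 16); 11·3 ≡ 1, so inverse 3.
N/7 = 208; 208 ≡ 5 (mod 7); 5·3 ≡ 1, so inverse 3.
S ≡ 1·112·5 + 6·91·3 + 5·208·3 = 5318.
5318 mod 1456 = 950.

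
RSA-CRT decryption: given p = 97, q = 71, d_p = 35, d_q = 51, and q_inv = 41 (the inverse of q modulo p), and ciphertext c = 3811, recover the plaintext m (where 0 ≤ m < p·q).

m₁ = c^(d_p) mod p: c ≡ 28 (mod 97), and 28^35 mod 97 = 30.
m₂ = c^(d_q) mod q: c ≡ 48 (mod 71), and 48^51 mod 71 = 32.
h = q_inv·(m₁ − m₂) mod p = 41·(30 − 32) mod 97 = 15.
m = m₂ + h·q = 32 + 15·71 = 1097.

1097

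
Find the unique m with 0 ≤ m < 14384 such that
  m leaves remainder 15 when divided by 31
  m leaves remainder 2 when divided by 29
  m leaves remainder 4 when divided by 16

13748

The moduli are pairwise coprime; N = 31·29·16 = 14384.
N/31 = 464; 464 ≡ 30 (mod 31); 30·30 ≡ 1, so inverse 30.
N/29 = 496; 496 ≡ 3 (mod 29); 3·10 ≡ 1, so inverse 10.
N/16 = 899; 899 ≡ 3 (mod 16); 3·11 ≡ 1, so inverse 11.
m ≡ 15·464·30 + 2·496·10 + 4·899·11 = 258276.
258276 mod 14384 = 13748.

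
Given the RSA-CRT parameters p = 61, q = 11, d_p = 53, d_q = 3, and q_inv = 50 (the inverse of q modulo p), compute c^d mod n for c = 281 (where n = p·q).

m₁ = c^(d_p) mod p: c ≡ 37 (mod 61), and 37^53 mod 61 = 38.
m₂ = c^(d_q) mod q: c ≡ 6 (mod 11), and 6^3 mod 11 = 7.
h = q_inv·(m₁ − m₂) mod p = 50·(38 − 7) mod 61 = 25.
m = m₂ + h·q = 7 + 25·11 = 282.

282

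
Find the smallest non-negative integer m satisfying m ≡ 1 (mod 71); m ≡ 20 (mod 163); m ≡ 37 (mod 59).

615997

Combine the congruences pairwise.
From m ≡ 1 (mod 71) write m = 1 + 71t. Substituting into m ≡ 20 (mod 163) gives 71t ≡ 19 (mod 163), and since 71⁻¹ ≡ 62 (mod 163), t ≡ 37. Hence m ≡ 1 + 71·37 = 2628 (mod 11573).
From m ≡ 2628 (mod 11573) write m = 2628 + 11573t. Substituting into m ≡ 37 (mod 59) gives 11573t ≡ 5 (mod 59), and since 9⁻¹ ≡ 46 (mod 59), t ≡ 53. Hence m ≡ 2628 + 11573·53 = 615997 (mod 682807).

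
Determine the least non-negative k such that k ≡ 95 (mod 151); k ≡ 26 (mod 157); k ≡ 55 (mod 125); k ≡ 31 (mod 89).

252730305

The moduli are pairwise coprime; N = 151·157·125·89 = 263740375.
N/151 = 1746625; 1746625 ≡ 8 (mod 151); 8·19 ≡ 1, so inverse 19.
N/157 = 1679875; 1679875 ≡ 132 (mod 157); 132·113 ≡ 1, so inverse 113.
N/125 = 2109923; 2109923 ≡ 48 (mod 125); 48·112 ≡ 1, so inverse 112.
N/89 = 2963375; 2963375 ≡ 31 (mod 89); 31·23 ≡ 1, so inverse 23.
k ≡ 95·1746625·19 + 26·1679875·113 + 55·2109923·112 + 31·2963375·23 = 23198142930.
23198142930 mod 263740375 = 252730305.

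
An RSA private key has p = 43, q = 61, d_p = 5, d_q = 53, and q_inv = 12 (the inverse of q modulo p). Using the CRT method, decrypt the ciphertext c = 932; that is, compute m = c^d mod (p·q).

m₁ = c^(d_p) mod p: c ≡ 29 (mod 43), and 29^5 mod 43 = 20.
m₂ = c^(d_q) mod q: c ≡ 17 (mod 61), and 17^53 mod 61 = 59.
h = q_inv·(m₁ − m₂) mod p = 12·(20 − 59) mod 43 = 5.
m = m₂ + h·q = 59 + 5·61 = 364.

364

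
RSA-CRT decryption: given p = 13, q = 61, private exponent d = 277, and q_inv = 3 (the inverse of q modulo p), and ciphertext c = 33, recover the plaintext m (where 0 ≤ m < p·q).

267

d_p = d mod (p−1) = 277 mod 12 = 1; d_q = d mod (q−1) = 37.
m₁ = c^(d_p) mod p: c ≡ 7 (mod 13), and 7^1 mod 13 = 7.
m₂ = c^(d_q) mod q: c ≡ 33 (mod 61), and 33^37 mod 61 = 23.
h = q_inv·(m₁ − m₂) mod p = 3·(7 − 23) mod 13 = 4.
m = m₂ + h·q = 23 + 4·61 = 267.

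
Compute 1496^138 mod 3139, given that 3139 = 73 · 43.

Mod 73: 1496 ≡ 36; by Fermat, exponent reduces to 138 mod 72 = 66; 36^66 ≡ 64 (mod 73).
Mod 43: 1496 ≡ 34; by Fermat, exponent reduces to 138 mod 42 = 12; 34^12 ≡ 16 (mod 43).
Combine by CRT: x ≡ 64 (mod 73), x ≡ 16 (mod 43) ⇒ x ≡ 575 (mod 3139).

575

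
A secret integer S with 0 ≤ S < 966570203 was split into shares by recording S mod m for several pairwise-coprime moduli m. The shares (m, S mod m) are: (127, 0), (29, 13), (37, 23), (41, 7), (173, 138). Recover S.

The moduli are pairwise coprime; N = 127·29·37·41·173 = 966570203.
N/127 = 7610789; 7610789 ≡ 60 (mod 127); 60·36 ≡ 1, so inverse 36.
N/29 = 33330007; 33330007 ≡ 17 (mod 29); 17·12 ≡ 1, so inverse 12.
N/37 = 26123519; 26123519 ≡ 2 (mod 37); 2·19 ≡ 1, so inverse 19.
N/41 = 23574883; 23574883 ≡ 6 (mod 41); 6·7 ≡ 1, so inverse 7.
N/173 = 5587111; 5587111 ≡ 76 (mod 173); 76·107 ≡ 1, so inverse 107.
S ≡ 0·7610789·36 + 13·33330007·12 + 23·26123519·19 + 7·23574883·7 + 138·5587111·107 = 100269909188.
100269909188 mod 966570203 = 713178279.

713178279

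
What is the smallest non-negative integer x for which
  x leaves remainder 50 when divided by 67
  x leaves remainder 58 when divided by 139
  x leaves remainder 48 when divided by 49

202859

From x ≡ 50 (mod 67) write x = 50 + 67t. Substituting into x ≡ 58 (mod 139) gives 67t ≡ 8 (mod 139), and since 67⁻¹ ≡ 83 (mod 139), t ≡ 108. Hence x ≡ 50 + 67·108 = 7286 (mod 9313).
From x ≡ 7286 (mod 9313) write x = 7286 + 9313t. Substituting into x ≡ 48 (mod 49) gives 9313t ≡ 14 (mod 49), and since 3⁻¹ ≡ 33 (mod 49), t ≡ 21. Hence x ≡ 7286 + 9313·21 = 202859 (mod 456337).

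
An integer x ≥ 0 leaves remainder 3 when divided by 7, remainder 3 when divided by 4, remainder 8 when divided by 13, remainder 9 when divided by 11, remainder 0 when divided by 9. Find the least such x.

The moduli are pairwise coprime; N = 7·4·13·11·9 = 36036.
N/7 = 5148; 5148 ≡ 3 (mod 7); 3·5 ≡ 1, so inverse 5.
N/4 = 9009; 9009 ≡ 1 (mod 4), inverse 1.
N/13 = 2772; 2772 ≡ 3 (mod 13); 3·9 ≡ 1, so inverse 9.
N/11 = 3276; 3276 ≡ 9 (mod 11); 9·5 ≡ 1, so inverse 5.
N/9 = 4004; 4004 ≡ 8 (mod 9); 8·8 ≡ 1, so inverse 8.
x ≡ 3·5148·5 + 3·9009·1 + 8·2772·9 + 9·3276·5 + 0·4004·8 = 451251.
451251 mod 36036 = 18819.

18819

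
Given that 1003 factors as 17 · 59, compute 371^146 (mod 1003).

961

Mod 17: 371 ≡ 14; by Fermat, exponent reduces to 146 mod 16 = 2; 14^2 ≡ 9 (mod 17).
Mod 59: 371 ≡ 17; by Fermat, exponent reduces to 146 mod 58 = 30; 17^30 ≡ 17 (mod 59).
Combine by CRT: x ≡ 9 (mod 17), x ≡ 17 (mod 59) ⇒ x ≡ 961 (mod 1003).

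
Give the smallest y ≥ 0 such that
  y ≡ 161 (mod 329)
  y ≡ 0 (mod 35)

490

gcd(329, 35) = 7 and 7 | (0 − 161), so the pair is consistent; merging gives y ≡ 490 (mod 1645), where 1645 = lcm(329, 35).
The solution is unique modulo lcm(329, 35) = 1645.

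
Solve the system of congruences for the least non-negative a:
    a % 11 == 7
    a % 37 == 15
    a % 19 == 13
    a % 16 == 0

Combine the congruences pairwise.
From a ≡ 7 (mod 11) write a = 7 + 11t. Substituting into a ≡ 15 (mod 37) gives 11t ≡ 8 (mod 37), and since 11⁻¹ ≡ 27 (mod 37), t ≡ 31. Hence a ≡ 7 + 11·31 = 348 (mod 407).
From a ≡ 348 (mod 407) write a = 348 + 407t. Substituting into a ≡ 13 (mod 19) gives 407t ≡ 7 (mod 19), and since 8⁻¹ ≡ 12 (mod 19), t ≡ 8. Hence a ≡ 348 + 407·8 = 3604 (mod 7733).
From a ≡ 3604 (mod 7733) write a = 3604 + 7733t. Substituting into a ≡ 0 (mod 16) gives 7733t ≡ 12 (mod 16), and since 5⁻¹ ≡ 13 (mod 16), t ≡ 12. Hence a ≡ 3604 + 7733·12 = 96400 (mod 123728).

96400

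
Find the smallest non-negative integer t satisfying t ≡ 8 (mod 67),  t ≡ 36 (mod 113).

From t ≡ 8 (mod 67) write t = 8 + 67s. Substituting into t ≡ 36 (mod 113) gives 67s ≡ 28 (mod 113), and since 67⁻¹ ≡ 27 (mod 113), s ≡ 78. Hence t ≡ 8 + 67·78 = 5234 (mod 7571).

5234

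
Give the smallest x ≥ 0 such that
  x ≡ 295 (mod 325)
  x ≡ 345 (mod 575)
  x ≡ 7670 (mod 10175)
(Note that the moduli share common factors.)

1737420

gcd(325, 575) = 25 and 25 | (345 − 295), so the pair is consistent; merging gives x ≡ 3220 (mod 7475), where 7475 = lcm(325, 575).
gcd(7475, 10175) = 25 and 25 | (7670 − 3220), so the pair is consistent; merging gives x ≡ 1737420 (mod 3042325), where 3042325 = lcm(7475, 10175).
The solution is unique modulo lcm(325, 575, 10175) = 3042325.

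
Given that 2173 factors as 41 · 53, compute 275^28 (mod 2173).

Mod 41: 275 ≡ 29; 29^28 ≡ 23 (mod 41).
Mod 53: 275 ≡ 10; 10^28 ≡ 47 (mod 53).
Combine by CRT: x ≡ 23 (mod 41), x ≡ 47 (mod 53) ⇒ x ≡ 2114 (mod 2173).

2114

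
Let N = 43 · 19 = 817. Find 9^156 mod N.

Mod 43: 9 ≡ 9; by Fermat, exponent reduces to 156 mod 42 = 30; 9^30 ≡ 35 (mod 43).
Mod 19: 9 ≡ 9; by Fermat, exponent reduces to 156 mod 18 = 12; 9^12 ≡ 7 (mod 19).
Combine by CRT: x ≡ 35 (mod 43), x ≡ 7 (mod 19) ⇒ x ≡ 121 (mod 817).

121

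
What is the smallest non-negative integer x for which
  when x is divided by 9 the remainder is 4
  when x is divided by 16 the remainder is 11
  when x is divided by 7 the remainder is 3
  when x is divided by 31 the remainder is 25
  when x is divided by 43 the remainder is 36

The moduli are pairwise coprime; N = 9·16·7·31·43 = 1343664.
N/9 = 149296; 149296 ≡ 4 (mod 9); 4·7 ≡ 1, so inverse 7.
N/16 = 83979; 83979 ≡ 11 (mod 16); 11·3 ≡ 1, so inverse 3.
N/7 = 191952; 191952 ≡ 5 (mod 7); 5·3 ≡ 1, so inverse 3.
N/31 = 43344; 43344 ≡ 6 (mod 31); 6·26 ≡ 1, so inverse 26.
N/43 = 31248; 31248 ≡ 30 (mod 43); 30·33 ≡ 1, so inverse 33.
x ≡ 4·149296·7 + 11·83979·3 + 3·191952·3 + 25·43344·26 + 36·31248·33 = 73975387.
73975387 mod 1343664 = 73867.

73867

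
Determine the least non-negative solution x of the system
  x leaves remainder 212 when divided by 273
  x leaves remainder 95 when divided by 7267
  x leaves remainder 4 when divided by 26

gcd(273, 7267) = 13 and 13 | (95 − 212), so the pair is consistent; merging gives x ≡ 87299 (mod 152607), where 152607 = lcm(273, 7267).
gcd(152607, 26) = 13 and 13 | (4 − 87299), so the pair is consistent; merging gives x ≡ 239906 (mod 305214), where 305214 = lcm(152607, 26).
The solution is unique modulo lcm(273, 7267, 26) = 305214.

239906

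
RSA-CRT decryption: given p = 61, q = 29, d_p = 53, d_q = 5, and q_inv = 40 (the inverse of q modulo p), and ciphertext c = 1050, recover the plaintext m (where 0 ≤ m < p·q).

352

m₁ = c^(d_p) mod p: c ≡ 13 (mod 61), and 13^53 mod 61 = 47.
m₂ = c^(d_q) mod q: c ≡ 6 (mod 29), and 6^5 mod 29 = 4.
h = q_inv·(m₁ − m₂) mod p = 40·(47 − 4) mod 61 = 12.
m = m₂ + h·q = 4 + 12·29 = 352.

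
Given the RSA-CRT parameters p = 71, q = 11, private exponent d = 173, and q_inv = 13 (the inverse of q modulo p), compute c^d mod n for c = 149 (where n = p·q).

326

d_p = d mod (p−1) = 173 mod 70 = 33; d_q = d mod (q−1) = 3.
m₁ = c^(d_p) mod p: c ≡ 7 (mod 71), and 7^33 mod 71 = 42.
m₂ = c^(d_q) mod q: c ≡ 6 (mod 11), and 6^3 mod 11 = 7.
h = q_inv·(m₁ − m₂) mod p = 13·(42 − 7) mod 71 = 29.
m = m₂ + h·q = 7 + 29·11 = 326.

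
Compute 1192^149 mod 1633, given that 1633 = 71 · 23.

Mod 71: 1192 ≡ 56; by Fermat, exponent reduces to 149 mod 70 = 9; 56^9 ≡ 11 (mod 71).
Mod 23: 1192 ≡ 19; by Fermat, exponent reduces to 149 mod 22 = 17; 19^17 ≡ 21 (mod 23).
Combine by CRT: x ≡ 11 (mod 71), x ≡ 21 (mod 23) ⇒ x ≡ 366 (mod 1633).

366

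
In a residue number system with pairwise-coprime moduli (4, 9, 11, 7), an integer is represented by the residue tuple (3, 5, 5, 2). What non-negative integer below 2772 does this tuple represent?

1787

From x ≡ 3 (mod 4) write x = 3 + 4t. Substituting into x ≡ 5 (mod 9) gives 4t ≡ 2 (mod 9), and since 4⁻¹ ≡ 7 (mod 9), t ≡ 5. Hence x ≡ 3 + 4·5 = 23 (mod 36).
From x ≡ 23 (mod 36) write x = 23 + 36t. Substituting into x ≡ 5 (mod 11) gives 36t ≡ 4 (mod 11), and since 3⁻¹ ≡ 4 (mod 11), t ≡ 5. Hence x ≡ 23 + 36·5 = 203 (mod 396).
From x ≡ 203 (mod 396) write x = 203 + 396t. Substituting into x ≡ 2 (mod 7) gives 396t ≡ 2 (mod 7), and since 4⁻¹ ≡ 2 (mod 7), t ≡ 4. Hence x ≡ 203 + 396·4 = 1787 (mod 2772).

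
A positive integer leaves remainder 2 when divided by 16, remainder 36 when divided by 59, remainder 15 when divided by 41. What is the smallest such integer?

The moduli are pairwise coprime; M = 16·59·41 = 38704.
M/16 = 2419; 2419 ≡ 3 (mod 16); 3·11 ≡ 1, so inverse 11.
M/59 = 656; 656 ≡ 7 (mod 59); 7·17 ≡ 1, so inverse 17.
M/41 = 944; 944 ≡ 1 (mod 41), inverse 1.
N ≡ 2·2419·11 + 36·656·17 + 15·944·1 = 468850.
468850 mod 38704 = 4402.

4402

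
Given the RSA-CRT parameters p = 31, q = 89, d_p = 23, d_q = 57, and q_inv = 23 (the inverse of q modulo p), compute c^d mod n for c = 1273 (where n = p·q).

m₁ = c^(d_p) mod p: c ≡ 2 (mod 31), and 2^23 mod 31 = 8.
m₂ = c^(d_q) mod q: c ≡ 27 (mod 89), and 27^57 mod 89 = 63.
h = q_inv·(m₁ − m₂) mod p = 23·(8 − 63) mod 31 = 6.
m = m₂ + h·q = 63 + 6·89 = 597.

597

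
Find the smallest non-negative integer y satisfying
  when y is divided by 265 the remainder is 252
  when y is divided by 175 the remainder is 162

9262

Combine the congruences pairwise.
gcd(265, 175) = 5 and 5 | (162 − 252), so the pair is consistent; merging gives y ≡ 9262 (mod 9275), where 9275 = lcm(265, 175).
The solution is unique modulo lcm(265, 175) = 9275.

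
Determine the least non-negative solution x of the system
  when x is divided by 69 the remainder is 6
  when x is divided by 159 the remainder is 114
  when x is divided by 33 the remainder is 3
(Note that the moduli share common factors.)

gcd(69, 159) = 3 and 3 | (114 − 6), so the pair is consistent; merging gives x ≡ 1386 (mod 3657), where 3657 = lcm(69, 159).
gcd(3657, 33) = 3 and 3 | (3 − 1386), so the pair is consistent; merging gives x ≡ 19671 (mod 40227), where 40227 = lcm(3657, 33).
The solution is unique modulo lcm(69, 159, 33) = 40227.

19671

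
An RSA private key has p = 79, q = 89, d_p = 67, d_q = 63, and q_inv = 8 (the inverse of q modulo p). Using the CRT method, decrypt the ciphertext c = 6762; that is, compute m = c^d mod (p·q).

4194

m₁ = c^(d_p) mod p: c ≡ 47 (mod 79), and 47^67 mod 79 = 7.
m₂ = c^(d_q) mod q: c ≡ 87 (mod 89), and 87^63 mod 89 = 11.
h = q_inv·(m₁ − m₂) mod p = 8·(7 − 11) mod 79 = 47.
m = m₂ + h·q = 11 + 47·89 = 4194.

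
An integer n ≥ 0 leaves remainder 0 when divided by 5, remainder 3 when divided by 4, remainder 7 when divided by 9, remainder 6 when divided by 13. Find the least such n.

1735

The moduli are pairwise coprime; M = 5·4·9·13 = 2340.
M/5 = 468; 468 ≡ 3 (mod 5); 3·2 ≡ 1, so inverse 2.
M/4 = 585; 585 ≡ 1 (mod 4), inverse 1.
M/9 = 260; 260 ≡ 8 (mod 9); 8·8 ≡ 1, so inverse 8.
M/13 = 180; 180 ≡ 11 (mod 13); 11·6 ≡ 1, so inverse 6.
n ≡ 0·468·2 + 3·585·1 + 7·260·8 + 6·180·6 = 22795.
22795 mod 2340 = 1735.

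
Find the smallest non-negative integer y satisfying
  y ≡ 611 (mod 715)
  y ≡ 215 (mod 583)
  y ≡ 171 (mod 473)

1173211

Combine the congruences pairwise.
gcd(715, 583) = 11 and 11 | (215 − 611), so the pair is consistent; merging gives y ≡ 36361 (mod 37895), where 37895 = lcm(715, 583).
gcd(37895, 473) = 11 and 11 | (171 − 36361), so the pair is consistent; merging gives y ≡ 1173211 (mod 1629485), where 1629485 = lcm(37895, 473).
The solution is unique modulo lcm(715, 583, 473) = 1629485.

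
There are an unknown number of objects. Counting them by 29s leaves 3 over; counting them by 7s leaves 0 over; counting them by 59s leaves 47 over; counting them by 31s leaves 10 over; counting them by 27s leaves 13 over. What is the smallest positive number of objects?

7383838

Combine the congruences pairwise.
From N ≡ 3 (mod 29) write N = 3 + 29t. Substituting into N ≡ 0 (mod 7) gives 29t ≡ 4 (mod 7), and since 1⁻¹ ≡ 1 (mod 7), t ≡ 4. Hence N ≡ 3 + 29·4 = 119 (mod 203).
From N ≡ 119 (mod 203) write N = 119 + 203t. Substituting into N ≡ 47 (mod 59) gives 203t ≡ 46 (mod 59), and since 26⁻¹ ≡ 25 (mod 59), t ≡ 29. Hence N ≡ 119 + 203·29 = 6006 (mod 11977).
From N ≡ 6006 (mod 11977) write N = 6006 + 11977t. Substituting into N ≡ 10 (mod 31) gives 11977t ≡ 18 (mod 31), and since 11⁻¹ ≡ 17 (mod 31), t ≡ 27. Hence N ≡ 6006 + 11977·27 = 329385 (mod 371287).
From N ≡ 329385 (mod 371287) write N = 329385 + 371287t. Substituting into N ≡ 13 (mod 27) gives 371287t ≡ 1 (mod 27), and since 10⁻¹ ≡ 19 (mod 27), t ≡ 19. Hence N ≡ 329385 + 371287·19 = 7383838 (mod 10024749).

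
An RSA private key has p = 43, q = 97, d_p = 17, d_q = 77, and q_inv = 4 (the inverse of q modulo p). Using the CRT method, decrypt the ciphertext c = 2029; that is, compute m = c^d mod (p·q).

m₁ = c^(d_p) mod p: c ≡ 8 (mod 43), and 8^17 mod 43 = 39.
m₂ = c^(d_q) mod q: c ≡ 89 (mod 97), and 89^77 mod 97 = 79.
h = q_inv·(m₁ − m₂) mod p = 4·(39 − 79) mod 43 = 12.
m = m₂ + h·q = 79 + 12·97 = 1243.

1243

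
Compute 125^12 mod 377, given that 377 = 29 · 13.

Mod 29: 125 ≡ 9; 9^12 ≡ 24 (mod 29).
Mod 13: 125 ≡ 8; since 12 | 12, by Fermat 8^12 ≡ 1 (mod 13).
Combine by CRT: x ≡ 24 (mod 29), x ≡ 1 (mod 13) ⇒ x ≡ 53 (mod 377).

53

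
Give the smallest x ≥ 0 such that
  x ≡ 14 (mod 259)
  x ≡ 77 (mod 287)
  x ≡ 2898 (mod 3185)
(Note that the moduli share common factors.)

3697498

Combine the congruences pairwise.
gcd(259, 287) = 7 and 7 | (77 − 14), so the pair is consistent; merging gives x ≡ 2086 (mod 10619), where 10619 = lcm(259, 287).
gcd(10619, 3185) = 7 and 7 | (2898 − 2086), so the pair is consistent; merging gives x ≡ 3697498 (mod 4831645), where 4831645 = lcm(10619, 3185).
The solution is unique modulo lcm(259, 287, 3185) = 4831645.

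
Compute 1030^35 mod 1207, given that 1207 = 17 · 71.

Mod 17: 1030 ≡ 10; by Fermat, exponent reduces to 35 mod 16 = 3; 10^3 ≡ 14 (mod 17).
Mod 71: 1030 ≡ 36; 36^35 ≡ 1 (mod 71).
Combine by CRT: x ≡ 14 (mod 17), x ≡ 1 (mod 71) ⇒ x ≡ 711 (mod 1207).

711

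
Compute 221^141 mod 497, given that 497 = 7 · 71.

8

Mod 7: 221 ≡ 4; by Fermat, exponent reduces to 141 mod 6 = 3; 4^3 ≡ 1 (mod 7).
Mod 71: 221 ≡ 8; by Fermat, exponent reduces to 141 mod 70 = 1; 8^1 ≡ 8 (mod 71).
Combine by CRT: x ≡ 1 (mod 7), x ≡ 8 (mod 71) ⇒ x ≡ 8 (mod 497).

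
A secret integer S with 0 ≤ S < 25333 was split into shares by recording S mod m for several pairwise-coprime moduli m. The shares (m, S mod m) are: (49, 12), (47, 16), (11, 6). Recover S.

From S ≡ 12 (mod 49) write S = 12 + 49t. Substituting into S ≡ 16 (mod 47) gives 49t ≡ 4 (mod 47), and since 2⁻¹ ≡ 24 (mod 47), t ≡ 2. Hence S ≡ 12 + 49·2 = 110 (mod 2303).
From S ≡ 110 (mod 2303) write S = 110 + 2303t. Substituting into S ≡ 6 (mod 11) gives 2303t ≡ 6 (mod 11), and since 4⁻¹ ≡ 3 (mod 11), t ≡ 7. Hence S ≡ 110 + 2303·7 = 16231 (mod 25333).

16231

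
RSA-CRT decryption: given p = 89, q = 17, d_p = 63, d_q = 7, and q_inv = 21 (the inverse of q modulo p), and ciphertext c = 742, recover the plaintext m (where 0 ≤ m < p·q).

m₁ = c^(d_p) mod p: c ≡ 30 (mod 89), and 30^63 mod 89 = 28.
m₂ = c^(d_q) mod q: c ≡ 11 (mod 17), and 11^7 mod 17 = 3.
h = q_inv·(m₁ − m₂) mod p = 21·(28 − 3) mod 89 = 80.
m = m₂ + h·q = 3 + 80·17 = 1363.

1363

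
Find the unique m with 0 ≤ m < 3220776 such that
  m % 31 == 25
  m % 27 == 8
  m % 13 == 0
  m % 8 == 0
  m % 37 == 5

From m ≡ 25 (mod 31) write m = 25 + 31t. Substituting into m ≡ 8 (mod 27) gives 31t ≡ 10 (mod 27), and since 4⁻¹ ≡ 7 (mod 27), t ≡ 16. Hence m ≡ 25 + 31·16 = 521 (mod 837).
From m ≡ 521 (mod 837) write m = 521 + 837t. Substituting into m ≡ 0 (mod 13) gives 837t ≡ 12 (mod 13), and since 5⁻¹ ≡ 8 (mod 13), t ≡ 5. Hence m ≡ 521 + 837·5 = 4706 (mod 10881).
From m ≡ 4706 (mod 10881) write m = 4706 + 10881t. Substituting into m ≡ 0 (mod 8) gives 10881t ≡ 6 (mod 8), and since 1⁻¹ ≡ 1 (mod 8), t ≡ 6. Hence m ≡ 4706 + 10881·6 = 69992 (mod 87048).
From m ≡ 69992 (mod 87048) write m = 69992 + 87048t. Substituting into m ≡ 5 (mod 37) gives 87048t ≡ 17 (mod 37), and since 24⁻¹ ≡ 17 (mod 37), t ≡ 30. Hence m ≡ 69992 + 87048·30 = 2681432 (mod 3220776).

2681432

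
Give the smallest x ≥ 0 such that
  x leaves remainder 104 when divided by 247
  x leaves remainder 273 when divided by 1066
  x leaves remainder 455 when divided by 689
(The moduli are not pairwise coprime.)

gcd(247, 1066) = 13 and 13 | (273 − 104), so the pair is consistent; merging gives x ≡ 1339 (mod 20254), where 20254 = lcm(247, 1066).
gcd(20254, 689) = 13 and 13 | (455 − 1339), so the pair is consistent; merging gives x ≡ 446927 (mod 1073462), where 1073462 = lcm(20254, 689).
The solution is unique modulo lcm(247, 1066, 689) = 1073462.

446927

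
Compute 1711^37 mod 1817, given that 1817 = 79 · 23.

Mod 79: 1711 ≡ 52; 52^37 ≡ 22 (mod 79).
Mod 23: 1711 ≡ 9; by Fermat, exponent reduces to 37 mod 22 = 15; 9^15 ≡ 6 (mod 23).
Combine by CRT: x ≡ 22 (mod 79), x ≡ 6 (mod 23) ⇒ x ≡ 259 (mod 1817).

259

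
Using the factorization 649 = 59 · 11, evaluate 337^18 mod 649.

625

Mod 59: 337 ≡ 42; 42^18 ≡ 35 (mod 59).
Mod 11: 337 ≡ 7; by Fermat, exponent reduces to 18 mod 10 = 8; 7^8 ≡ 9 (mod 11).
Combine by CRT: x ≡ 35 (mod 59), x ≡ 9 (mod 11) ⇒ x ≡ 625 (mod 649).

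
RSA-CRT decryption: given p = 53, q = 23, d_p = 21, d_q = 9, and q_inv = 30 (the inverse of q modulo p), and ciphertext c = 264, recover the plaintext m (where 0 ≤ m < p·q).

847

m₁ = c^(d_p) mod p: c ≡ 52 (mod 53), and 52^21 mod 53 = 52.
m₂ = c^(d_q) mod q: c ≡ 11 (mod 23), and 11^9 mod 23 = 19.
h = q_inv·(m₁ − m₂) mod p = 30·(52 − 19) mod 53 = 36.
m = m₂ + h·q = 19 + 36·23 = 847.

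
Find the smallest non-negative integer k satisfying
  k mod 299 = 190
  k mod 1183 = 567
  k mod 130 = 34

Combine the congruences pairwise.
gcd(299, 1183) = 13 and 13 | (567 − 190), so the pair is consistent; merging gives k ≡ 7665 (mod 27209), where 27209 = lcm(299, 1183).
gcd(27209, 130) = 13 and 13 | (34 − 7665), so the pair is consistent; merging gives k ≡ 34874 (mod 272090), where 272090 = lcm(27209, 130).
The solution is unique modulo lcm(299, 1183, 130) = 272090.

34874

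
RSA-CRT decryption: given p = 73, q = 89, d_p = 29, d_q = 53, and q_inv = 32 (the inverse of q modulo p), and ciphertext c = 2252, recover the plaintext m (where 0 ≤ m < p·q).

5444

m₁ = c^(d_p) mod p: c ≡ 62 (mod 73), and 62^29 mod 73 = 42.
m₂ = c^(d_q) mod q: c ≡ 27 (mod 89), and 27^53 mod 89 = 15.
h = q_inv·(m₁ − m₂) mod p = 32·(42 − 15) mod 73 = 61.
m = m₂ + h·q = 15 + 61·89 = 5444.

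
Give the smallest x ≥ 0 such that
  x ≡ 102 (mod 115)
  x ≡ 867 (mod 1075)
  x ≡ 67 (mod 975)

76117

Combine the congruences pairwise.
gcd(115, 1075) = 5 and 5 | (867 − 102), so the pair is consistent; merging gives x ≡ 1942 (mod 24725), where 24725 = lcm(115, 1075).
gcd(24725, 975) = 25 and 25 | (67 − 1942), so the pair is consistent; merging gives x ≡ 76117 (mod 964275), where 964275 = lcm(24725, 975).
The solution is unique modulo lcm(115, 1075, 975) = 964275.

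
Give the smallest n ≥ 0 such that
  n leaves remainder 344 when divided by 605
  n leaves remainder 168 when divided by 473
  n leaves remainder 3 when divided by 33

34224

gcd(605, 473) = 11 and 11 | (168 − 344), so the pair is consistent; merging gives n ≡ 8209 (mod 26015), where 26015 = lcm(605, 473).
gcd(26015, 33) = 11 and 11 | (3 − 8209), so the pair is consistent; merging gives n ≡ 34224 (mod 78045), where 78045 = lcm(26015, 33).
The solution is unique modulo lcm(605, 473, 33) = 78045.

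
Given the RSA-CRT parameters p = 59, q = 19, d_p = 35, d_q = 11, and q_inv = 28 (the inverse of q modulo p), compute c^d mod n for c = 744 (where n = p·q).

m₁ = c^(d_p) mod p: c ≡ 36 (mod 59), and 36^35 mod 59 = 51.
m₂ = c^(d_q) mod q: c ≡ 3 (mod 19), and 3^11 mod 19 = 10.
h = q_inv·(m₁ − m₂) mod p = 28·(51 − 10) mod 59 = 27.
m = m₂ + h·q = 10 + 27·19 = 523.

523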